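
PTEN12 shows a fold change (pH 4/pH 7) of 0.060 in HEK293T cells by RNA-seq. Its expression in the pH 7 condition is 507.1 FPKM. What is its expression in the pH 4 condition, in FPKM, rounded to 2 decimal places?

pH 4 expression = 507.1 × 0.060 = 30.43

30.43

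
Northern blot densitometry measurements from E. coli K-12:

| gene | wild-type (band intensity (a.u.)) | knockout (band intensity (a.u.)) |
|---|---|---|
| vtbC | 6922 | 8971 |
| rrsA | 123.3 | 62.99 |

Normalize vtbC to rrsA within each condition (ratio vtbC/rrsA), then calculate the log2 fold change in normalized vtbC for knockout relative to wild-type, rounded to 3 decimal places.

vtbC/rrsA (wild-type) = 6922 / 123.3 = 56.139
vtbC/rrsA (knockout) = 8971 / 62.99 = 142.42
Fold change = 142.42 / 56.139 = 2.5369
log2(2.5369) = 1.3431

1.343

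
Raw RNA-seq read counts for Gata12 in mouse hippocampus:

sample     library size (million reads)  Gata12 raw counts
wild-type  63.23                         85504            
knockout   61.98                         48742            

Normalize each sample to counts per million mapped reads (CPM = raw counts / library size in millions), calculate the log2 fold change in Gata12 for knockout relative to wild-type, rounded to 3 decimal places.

-0.782

CPM(wild-type) = 85504 / 63.23 = 1352.2695
CPM(knockout) = 48742 / 61.98 = 786.4150
Fold change = 786.4150 / 1352.2695 = 0.58155
log2(0.58155) = -0.7820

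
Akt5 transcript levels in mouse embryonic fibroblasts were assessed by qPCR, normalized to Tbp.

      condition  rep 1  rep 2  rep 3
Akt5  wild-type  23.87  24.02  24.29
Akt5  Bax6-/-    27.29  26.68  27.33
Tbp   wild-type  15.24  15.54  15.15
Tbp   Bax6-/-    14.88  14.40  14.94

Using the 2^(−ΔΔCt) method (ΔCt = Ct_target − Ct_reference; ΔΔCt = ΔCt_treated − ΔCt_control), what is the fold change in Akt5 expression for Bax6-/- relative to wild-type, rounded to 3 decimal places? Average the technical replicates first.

0.082

Mean Ct: Akt5 wild-type 24.060; Akt5 Bax6-/- 27.100; Tbp wild-type 15.310; Tbp Bax6-/- 14.740
ΔCt(wild-type) = 24.060 − 15.310 = 8.750
ΔCt(Bax6-/-) = 27.100 − 14.740 = 12.360
ΔΔCt = 12.360 − 8.750 = 3.610
Fold change = 2^(−3.610) = 0.0819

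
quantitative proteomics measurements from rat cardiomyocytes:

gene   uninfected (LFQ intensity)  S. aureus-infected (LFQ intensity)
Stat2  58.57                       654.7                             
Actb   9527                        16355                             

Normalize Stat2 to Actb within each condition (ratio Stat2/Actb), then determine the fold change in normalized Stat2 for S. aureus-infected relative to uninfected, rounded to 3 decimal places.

Stat2/Actb (uninfected) = 58.57 / 9527 = 0.0061478
Stat2/Actb (S. aureus-infected) = 654.7 / 16355 = 0.040031
Fold change = 0.040031 / 0.0061478 = 6.5114

6.511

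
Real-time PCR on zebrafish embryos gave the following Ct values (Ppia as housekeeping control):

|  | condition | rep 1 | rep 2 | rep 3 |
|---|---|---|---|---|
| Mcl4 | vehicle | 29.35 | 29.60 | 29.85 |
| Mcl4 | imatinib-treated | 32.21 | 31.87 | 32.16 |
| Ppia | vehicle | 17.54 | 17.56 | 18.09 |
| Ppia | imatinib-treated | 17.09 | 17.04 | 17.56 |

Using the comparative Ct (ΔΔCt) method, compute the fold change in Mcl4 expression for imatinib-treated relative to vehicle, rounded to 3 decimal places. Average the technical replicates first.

Mean Ct: Mcl4 vehicle 29.600; Mcl4 imatinib-treated 32.080; Ppia vehicle 17.730; Ppia imatinib-treated 17.230
ΔCt(vehicle) = 29.600 − 17.730 = 11.870
ΔCt(imatinib-treated) = 32.080 − 17.230 = 14.850
ΔΔCt = 14.850 − 11.870 = 2.980
Fold change = 2^(−2.980) = 0.1267

0.127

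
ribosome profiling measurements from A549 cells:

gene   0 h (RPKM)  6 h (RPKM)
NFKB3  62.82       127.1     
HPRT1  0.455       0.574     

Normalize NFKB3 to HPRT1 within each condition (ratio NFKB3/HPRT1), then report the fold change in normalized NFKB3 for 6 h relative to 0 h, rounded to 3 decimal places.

1.604

NFKB3/HPRT1 (0 h) = 62.82 / 0.455 = 138.07
NFKB3/HPRT1 (6 h) = 127.1 / 0.574 = 221.43
Fold change = 221.43 / 138.07 = 1.6038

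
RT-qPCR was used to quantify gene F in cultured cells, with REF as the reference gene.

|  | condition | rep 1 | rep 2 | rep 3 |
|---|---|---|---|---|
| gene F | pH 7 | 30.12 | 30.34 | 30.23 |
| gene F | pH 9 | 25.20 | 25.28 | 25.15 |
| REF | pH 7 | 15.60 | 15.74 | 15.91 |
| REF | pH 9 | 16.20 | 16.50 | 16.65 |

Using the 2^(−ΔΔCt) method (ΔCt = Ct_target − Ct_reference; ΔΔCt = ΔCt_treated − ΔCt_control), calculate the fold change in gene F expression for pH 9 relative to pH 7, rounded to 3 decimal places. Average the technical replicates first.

Mean Ct: gene F pH 7 30.230; gene F pH 9 25.210; REF pH 7 15.750; REF pH 9 16.450
ΔCt(pH 7) = 30.230 − 15.750 = 14.480
ΔCt(pH 9) = 25.210 − 16.450 = 8.760
ΔΔCt = 8.760 − 14.480 = -5.720
Fold change = 2^(−(-5.720)) = 2^5.720 = 52.7098

52.710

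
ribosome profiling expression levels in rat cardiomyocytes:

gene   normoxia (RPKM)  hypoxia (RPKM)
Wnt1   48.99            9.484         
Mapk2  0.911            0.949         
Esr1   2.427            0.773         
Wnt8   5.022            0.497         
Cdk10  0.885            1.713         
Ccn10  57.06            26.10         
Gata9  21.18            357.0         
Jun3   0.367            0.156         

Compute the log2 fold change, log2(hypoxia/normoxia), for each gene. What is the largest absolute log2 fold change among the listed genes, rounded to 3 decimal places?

log2(9.484/48.99) = -2.369  (Wnt1)
log2(0.949/0.911) = 0.059  (Mapk2)
log2(0.773/2.427) = -1.651  (Esr1)
log2(0.497/5.022) = -3.337  (Wnt8)
log2(1.713/0.885) = 0.953  (Cdk10)
log2(26.10/57.06) = -1.128  (Ccn10)
log2(357.0/21.18) = 4.075  (Gata9)
log2(0.156/0.367) = -1.234  (Jun3)
The largest magnitude belongs to Gata9.

4.075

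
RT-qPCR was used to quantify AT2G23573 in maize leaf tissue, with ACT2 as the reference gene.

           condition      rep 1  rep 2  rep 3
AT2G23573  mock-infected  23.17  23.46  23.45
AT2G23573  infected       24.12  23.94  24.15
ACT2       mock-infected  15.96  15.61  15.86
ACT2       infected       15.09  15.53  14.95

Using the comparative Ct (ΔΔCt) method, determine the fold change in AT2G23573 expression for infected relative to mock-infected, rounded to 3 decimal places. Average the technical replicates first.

Mean Ct: AT2G23573 mock-infected 23.360; AT2G23573 infected 24.070; ACT2 mock-infected 15.810; ACT2 infected 15.190
ΔCt(mock-infected) = 23.360 − 15.810 = 7.550
ΔCt(infected) = 24.070 − 15.190 = 8.880
ΔΔCt = 8.880 − 7.550 = 1.330
Fold change = 2^(−1.330) = 0.3978

0.398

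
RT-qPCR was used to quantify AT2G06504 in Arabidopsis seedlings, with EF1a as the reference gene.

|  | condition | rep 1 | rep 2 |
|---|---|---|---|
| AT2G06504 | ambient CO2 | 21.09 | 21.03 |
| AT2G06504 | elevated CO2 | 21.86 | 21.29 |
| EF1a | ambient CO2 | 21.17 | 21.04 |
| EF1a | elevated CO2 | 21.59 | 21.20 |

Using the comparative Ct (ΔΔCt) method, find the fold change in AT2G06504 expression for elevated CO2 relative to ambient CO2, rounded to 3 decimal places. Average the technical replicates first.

0.856

Mean Ct: AT2G06504 ambient CO2 21.060; AT2G06504 elevated CO2 21.575; EF1a ambient CO2 21.105; EF1a elevated CO2 21.395
ΔCt(ambient CO2) = 21.060 − 21.105 = -0.045
ΔCt(elevated CO2) = 21.575 − 21.395 = 0.180
ΔΔCt = 0.180 − (-0.045) = 0.225
Fold change = 2^(−0.225) = 0.8556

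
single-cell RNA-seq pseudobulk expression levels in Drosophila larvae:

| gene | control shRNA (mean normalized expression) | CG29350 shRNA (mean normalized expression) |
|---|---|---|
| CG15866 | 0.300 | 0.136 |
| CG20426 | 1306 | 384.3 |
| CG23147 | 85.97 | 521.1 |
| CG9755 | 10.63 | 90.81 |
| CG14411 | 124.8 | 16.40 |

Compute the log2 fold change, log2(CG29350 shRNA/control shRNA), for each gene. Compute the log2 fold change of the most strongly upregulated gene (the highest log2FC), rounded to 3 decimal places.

3.095

log2(0.136/0.300) = -1.141  (CG15866)
log2(384.3/1306) = -1.765  (CG20426)
log2(521.1/85.97) = 2.600  (CG23147)
log2(90.81/10.63) = 3.095  (CG9755)
log2(16.40/124.8) = -2.928  (CG14411)
CG9755 is most strongly upregulated.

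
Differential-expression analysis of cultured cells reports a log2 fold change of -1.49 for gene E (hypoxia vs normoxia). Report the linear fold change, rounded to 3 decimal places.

Fold change = 2^(-1.49) = 0.3560
That is, gene E drops to 35.6% of the normoxia level.

0.356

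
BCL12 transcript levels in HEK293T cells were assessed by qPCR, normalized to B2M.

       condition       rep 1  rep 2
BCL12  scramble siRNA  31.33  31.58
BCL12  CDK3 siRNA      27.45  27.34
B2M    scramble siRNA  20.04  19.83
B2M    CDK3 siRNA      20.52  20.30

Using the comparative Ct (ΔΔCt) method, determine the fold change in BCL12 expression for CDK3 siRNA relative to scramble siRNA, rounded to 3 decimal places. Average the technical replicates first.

Mean Ct: BCL12 scramble siRNA 31.455; BCL12 CDK3 siRNA 27.395; B2M scramble siRNA 19.935; B2M CDK3 siRNA 20.410
ΔCt(scramble siRNA) = 31.455 − 19.935 = 11.520
ΔCt(CDK3 siRNA) = 27.395 − 20.410 = 6.985
ΔΔCt = 6.985 − 11.520 = -4.535
Fold change = 2^(−(-4.535)) = 2^4.535 = 23.1831

23.183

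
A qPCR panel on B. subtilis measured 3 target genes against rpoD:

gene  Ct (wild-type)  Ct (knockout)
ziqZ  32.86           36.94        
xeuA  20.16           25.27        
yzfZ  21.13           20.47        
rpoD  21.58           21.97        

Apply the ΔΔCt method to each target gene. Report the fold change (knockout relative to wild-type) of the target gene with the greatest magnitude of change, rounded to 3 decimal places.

0.038

ziqZ: ΔΔCt = (36.94−21.97) − (32.86−21.58) = 14.97 − 11.28 = 3.69; fold change = 2^-3.69 = 0.077
xeuA: ΔΔCt = (25.27−21.97) − (20.16−21.58) = 3.30 − (-1.42) = 4.72; fold change = 2^-4.72 = 0.038
yzfZ: ΔΔCt = (20.47−21.97) − (21.13−21.58) = -1.50 − (-0.45) = -1.05; fold change = 2^1.05 = 2.071
xeuA has the largest |ΔΔCt| = 4.72.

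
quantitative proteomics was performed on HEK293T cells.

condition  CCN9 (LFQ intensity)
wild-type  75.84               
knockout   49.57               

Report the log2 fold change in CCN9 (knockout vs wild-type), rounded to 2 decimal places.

-0.61

Fold change = 49.57 / 75.84 = 0.6536
log2(0.6536) = -0.613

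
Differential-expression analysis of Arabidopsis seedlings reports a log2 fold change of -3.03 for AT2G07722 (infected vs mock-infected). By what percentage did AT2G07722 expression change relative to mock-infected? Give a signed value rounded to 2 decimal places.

-87.76%

Fold change = 2^(-3.03) = 0.1224
Percent change = (FC − 1) × 100% = (0.1224 − 1) × 100 = -87.76%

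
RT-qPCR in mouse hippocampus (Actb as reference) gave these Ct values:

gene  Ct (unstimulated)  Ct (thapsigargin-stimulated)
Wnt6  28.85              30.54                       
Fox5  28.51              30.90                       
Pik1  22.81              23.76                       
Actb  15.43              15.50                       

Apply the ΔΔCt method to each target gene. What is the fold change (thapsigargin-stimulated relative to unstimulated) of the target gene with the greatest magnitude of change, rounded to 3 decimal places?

0.200

Wnt6: ΔΔCt = (30.54−15.50) − (28.85−15.43) = 15.04 − 13.42 = 1.62; fold change = 2^-1.62 = 0.325
Fox5: ΔΔCt = (30.90−15.50) − (28.51−15.43) = 15.40 − 13.08 = 2.32; fold change = 2^-2.32 = 0.200
Pik1: ΔΔCt = (23.76−15.50) − (22.81−15.43) = 8.26 − 7.38 = 0.88; fold change = 2^-0.88 = 0.543
Fox5 has the largest |ΔΔCt| = 2.32.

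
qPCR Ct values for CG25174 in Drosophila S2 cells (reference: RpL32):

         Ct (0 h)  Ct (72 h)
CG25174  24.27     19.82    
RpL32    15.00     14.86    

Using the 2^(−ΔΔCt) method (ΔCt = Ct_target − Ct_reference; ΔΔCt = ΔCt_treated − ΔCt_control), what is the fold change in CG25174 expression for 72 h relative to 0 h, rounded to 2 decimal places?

ΔCt(0 h) = 24.270 − 15.000 = 9.270
ΔCt(72 h) = 19.820 − 14.860 = 4.960
ΔΔCt = 4.960 − 9.270 = -4.310
Fold change = 2^(−(-4.310)) = 2^4.310 = 19.835

19.84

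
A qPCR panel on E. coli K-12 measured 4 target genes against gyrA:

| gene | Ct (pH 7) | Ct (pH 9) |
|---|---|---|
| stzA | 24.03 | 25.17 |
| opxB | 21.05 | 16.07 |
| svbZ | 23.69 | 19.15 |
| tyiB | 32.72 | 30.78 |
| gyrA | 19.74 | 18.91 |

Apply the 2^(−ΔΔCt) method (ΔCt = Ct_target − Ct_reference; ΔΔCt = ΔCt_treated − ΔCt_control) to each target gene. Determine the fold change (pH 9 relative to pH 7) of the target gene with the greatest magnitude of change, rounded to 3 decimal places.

stzA: ΔΔCt = (25.17−18.91) − (24.03−19.74) = 6.26 − 4.29 = 1.97; fold change = 2^-1.97 = 0.255
opxB: ΔΔCt = (16.07−18.91) − (21.05−19.74) = -2.84 − 1.31 = -4.15; fold change = 2^4.15 = 17.753
svbZ: ΔΔCt = (19.15−18.91) − (23.69−19.74) = 0.24 − 3.95 = -3.71; fold change = 2^3.71 = 13.086
tyiB: ΔΔCt = (30.78−18.91) − (32.72−19.74) = 11.87 − 12.98 = -1.11; fold change = 2^1.11 = 2.158
opxB has the largest |ΔΔCt| = 4.15.

17.753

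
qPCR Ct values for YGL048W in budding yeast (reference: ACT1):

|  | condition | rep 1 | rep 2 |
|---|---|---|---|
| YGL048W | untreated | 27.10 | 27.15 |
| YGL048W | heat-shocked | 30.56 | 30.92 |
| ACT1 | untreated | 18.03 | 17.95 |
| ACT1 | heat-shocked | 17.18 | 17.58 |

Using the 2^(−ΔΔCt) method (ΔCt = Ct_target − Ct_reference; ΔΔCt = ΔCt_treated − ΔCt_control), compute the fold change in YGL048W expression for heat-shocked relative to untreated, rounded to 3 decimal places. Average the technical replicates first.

Mean Ct: YGL048W untreated 27.125; YGL048W heat-shocked 30.740; ACT1 untreated 17.990; ACT1 heat-shocked 17.380
ΔCt(untreated) = 27.125 − 17.990 = 9.135
ΔCt(heat-shocked) = 30.740 − 17.380 = 13.360
ΔΔCt = 13.360 − 9.135 = 4.225
Fold change = 2^(−4.225) = 0.0535

0.053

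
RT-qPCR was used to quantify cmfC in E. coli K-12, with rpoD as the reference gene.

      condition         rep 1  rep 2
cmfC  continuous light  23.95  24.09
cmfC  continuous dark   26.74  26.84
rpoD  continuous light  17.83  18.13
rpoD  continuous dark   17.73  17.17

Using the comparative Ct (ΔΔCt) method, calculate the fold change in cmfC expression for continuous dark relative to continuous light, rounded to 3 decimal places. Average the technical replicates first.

Mean Ct: cmfC continuous light 24.020; cmfC continuous dark 26.790; rpoD continuous light 17.980; rpoD continuous dark 17.450
ΔCt(continuous light) = 24.020 − 17.980 = 6.040
ΔCt(continuous dark) = 26.790 − 17.450 = 9.340
ΔΔCt = 9.340 − 6.040 = 3.300
Fold change = 2^(−3.300) = 0.1015

0.102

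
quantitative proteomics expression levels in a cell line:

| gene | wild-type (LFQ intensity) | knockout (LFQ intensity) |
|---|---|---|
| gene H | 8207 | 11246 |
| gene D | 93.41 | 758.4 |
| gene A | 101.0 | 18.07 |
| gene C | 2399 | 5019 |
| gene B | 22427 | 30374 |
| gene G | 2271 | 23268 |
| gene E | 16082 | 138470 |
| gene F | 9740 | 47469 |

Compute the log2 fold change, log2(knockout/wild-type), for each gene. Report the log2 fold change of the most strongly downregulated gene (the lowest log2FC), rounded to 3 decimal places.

log2(11246/8207) = 0.454  (gene H)
log2(758.4/93.41) = 3.021  (gene D)
log2(18.07/101.0) = -2.483  (gene A)
log2(5019/2399) = 1.065  (gene C)
log2(30374/22427) = 0.438  (gene B)
log2(23268/2271) = 3.357  (gene G)
log2(138470/16082) = 3.106  (gene E)
log2(47469/9740) = 2.285  (gene F)
gene A is most strongly downregulated.

-2.483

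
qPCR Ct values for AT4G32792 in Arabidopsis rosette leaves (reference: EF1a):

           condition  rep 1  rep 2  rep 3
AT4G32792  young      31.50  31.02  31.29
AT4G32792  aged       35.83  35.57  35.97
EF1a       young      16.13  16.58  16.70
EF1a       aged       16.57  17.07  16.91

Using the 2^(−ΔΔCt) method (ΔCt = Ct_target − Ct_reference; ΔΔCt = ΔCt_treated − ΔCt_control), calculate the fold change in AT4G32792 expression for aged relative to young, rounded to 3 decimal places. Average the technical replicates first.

0.057

Mean Ct: AT4G32792 young 31.270; AT4G32792 aged 35.790; EF1a young 16.470; EF1a aged 16.850
ΔCt(young) = 31.270 − 16.470 = 14.800
ΔCt(aged) = 35.790 − 16.850 = 18.940
ΔΔCt = 18.940 − 14.800 = 4.140
Fold change = 2^(−4.140) = 0.0567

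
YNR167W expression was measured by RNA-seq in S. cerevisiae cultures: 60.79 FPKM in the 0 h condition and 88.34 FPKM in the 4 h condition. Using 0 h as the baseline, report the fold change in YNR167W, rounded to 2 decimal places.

Fold change = 88.34 / 60.79 = 1.453
YNR167W is upregulated.

1.45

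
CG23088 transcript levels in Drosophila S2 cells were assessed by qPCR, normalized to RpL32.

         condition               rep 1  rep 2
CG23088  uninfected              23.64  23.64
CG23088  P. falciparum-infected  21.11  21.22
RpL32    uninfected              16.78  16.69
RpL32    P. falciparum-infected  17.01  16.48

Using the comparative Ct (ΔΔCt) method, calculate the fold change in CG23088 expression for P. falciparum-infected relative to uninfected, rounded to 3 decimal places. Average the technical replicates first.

5.598

Mean Ct: CG23088 uninfected 23.640; CG23088 P. falciparum-infected 21.165; RpL32 uninfected 16.735; RpL32 P. falciparum-infected 16.745
ΔCt(uninfected) = 23.640 − 16.735 = 6.905
ΔCt(P. falciparum-infected) = 21.165 − 16.745 = 4.420
ΔΔCt = 4.420 − 6.905 = -2.485
Fold change = 2^(−(-2.485)) = 2^2.485 = 5.5983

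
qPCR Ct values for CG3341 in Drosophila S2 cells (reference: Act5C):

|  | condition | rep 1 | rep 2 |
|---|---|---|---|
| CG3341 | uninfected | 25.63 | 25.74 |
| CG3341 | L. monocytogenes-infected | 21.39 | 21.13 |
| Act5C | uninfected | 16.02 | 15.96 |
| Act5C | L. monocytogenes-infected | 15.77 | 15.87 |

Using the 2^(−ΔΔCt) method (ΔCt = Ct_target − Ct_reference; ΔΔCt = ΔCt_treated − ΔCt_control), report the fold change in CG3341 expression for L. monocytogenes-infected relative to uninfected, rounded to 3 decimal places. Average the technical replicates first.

Mean Ct: CG3341 uninfected 25.685; CG3341 L. monocytogenes-infected 21.260; Act5C uninfected 15.990; Act5C L. monocytogenes-infected 15.820
ΔCt(uninfected) = 25.685 − 15.990 = 9.695
ΔCt(L. monocytogenes-infected) = 21.260 − 15.820 = 5.440
ΔΔCt = 5.440 − 9.695 = -4.255
Fold change = 2^(−(-4.255)) = 2^4.255 = 19.0934

19.093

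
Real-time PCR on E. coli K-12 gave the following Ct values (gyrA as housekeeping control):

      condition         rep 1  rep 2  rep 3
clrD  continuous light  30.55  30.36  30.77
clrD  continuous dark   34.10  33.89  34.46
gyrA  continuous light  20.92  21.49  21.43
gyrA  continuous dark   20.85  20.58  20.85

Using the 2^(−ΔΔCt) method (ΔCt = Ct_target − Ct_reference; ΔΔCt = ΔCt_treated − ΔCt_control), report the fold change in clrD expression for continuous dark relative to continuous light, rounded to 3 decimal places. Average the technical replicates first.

Mean Ct: clrD continuous light 30.560; clrD continuous dark 34.150; gyrA continuous light 21.280; gyrA continuous dark 20.760
ΔCt(continuous light) = 30.560 − 21.280 = 9.280
ΔCt(continuous dark) = 34.150 − 20.760 = 13.390
ΔΔCt = 13.390 − 9.280 = 4.110
Fold change = 2^(−4.110) = 0.0579

0.058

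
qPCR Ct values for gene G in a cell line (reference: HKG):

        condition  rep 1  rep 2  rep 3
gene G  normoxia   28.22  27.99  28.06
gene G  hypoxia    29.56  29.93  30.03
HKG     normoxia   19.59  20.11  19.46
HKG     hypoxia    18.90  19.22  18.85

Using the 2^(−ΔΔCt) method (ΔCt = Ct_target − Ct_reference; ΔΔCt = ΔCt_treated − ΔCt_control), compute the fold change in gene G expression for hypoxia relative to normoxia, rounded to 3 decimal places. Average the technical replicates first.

Mean Ct: gene G normoxia 28.090; gene G hypoxia 29.840; HKG normoxia 19.720; HKG hypoxia 18.990
ΔCt(normoxia) = 28.090 − 19.720 = 8.370
ΔCt(hypoxia) = 29.840 − 18.990 = 10.850
ΔΔCt = 10.850 − 8.370 = 2.480
Fold change = 2^(−2.480) = 0.1792

0.179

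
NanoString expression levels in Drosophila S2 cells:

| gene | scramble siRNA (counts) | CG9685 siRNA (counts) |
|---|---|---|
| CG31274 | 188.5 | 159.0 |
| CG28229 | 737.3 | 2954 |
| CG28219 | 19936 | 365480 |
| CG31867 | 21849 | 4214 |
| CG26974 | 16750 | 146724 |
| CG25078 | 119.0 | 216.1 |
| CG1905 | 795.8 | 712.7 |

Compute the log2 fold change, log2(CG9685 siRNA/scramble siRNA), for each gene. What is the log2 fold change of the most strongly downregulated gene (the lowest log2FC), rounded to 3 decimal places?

-2.374

log2(159.0/188.5) = -0.246  (CG31274)
log2(2954/737.3) = 2.002  (CG28229)
log2(365480/19936) = 4.196  (CG28219)
log2(4214/21849) = -2.374  (CG31867)
log2(146724/16750) = 3.131  (CG26974)
log2(216.1/119.0) = 0.861  (CG25078)
log2(712.7/795.8) = -0.159  (CG1905)
CG31867 is most strongly downregulated.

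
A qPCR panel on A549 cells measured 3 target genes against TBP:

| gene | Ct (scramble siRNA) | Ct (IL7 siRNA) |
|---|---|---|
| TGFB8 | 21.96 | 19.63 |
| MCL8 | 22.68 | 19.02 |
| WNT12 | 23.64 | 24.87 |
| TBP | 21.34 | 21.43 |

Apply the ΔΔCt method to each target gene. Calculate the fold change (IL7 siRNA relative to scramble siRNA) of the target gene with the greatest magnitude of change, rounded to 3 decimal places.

TGFB8: ΔΔCt = (19.63−21.43) − (21.96−21.34) = -1.80 − 0.62 = -2.42; fold change = 2^2.42 = 5.352
MCL8: ΔΔCt = (19.02−21.43) − (22.68−21.34) = -2.41 − 1.34 = -3.75; fold change = 2^3.75 = 13.454
WNT12: ΔΔCt = (24.87−21.43) − (23.64−21.34) = 3.44 − 2.30 = 1.14; fold change = 2^-1.14 = 0.454
MCL8 has the largest |ΔΔCt| = 3.75.

13.454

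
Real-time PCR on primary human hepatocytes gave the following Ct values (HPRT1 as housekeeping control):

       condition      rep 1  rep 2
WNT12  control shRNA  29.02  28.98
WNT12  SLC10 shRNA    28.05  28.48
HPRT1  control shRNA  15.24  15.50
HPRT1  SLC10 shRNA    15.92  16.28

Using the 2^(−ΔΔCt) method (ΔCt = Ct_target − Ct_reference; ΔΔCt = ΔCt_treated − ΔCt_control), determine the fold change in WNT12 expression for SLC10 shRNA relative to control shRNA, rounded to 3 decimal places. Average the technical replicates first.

2.761

Mean Ct: WNT12 control shRNA 29.000; WNT12 SLC10 shRNA 28.265; HPRT1 control shRNA 15.370; HPRT1 SLC10 shRNA 16.100
ΔCt(control shRNA) = 29.000 − 15.370 = 13.630
ΔCt(SLC10 shRNA) = 28.265 − 16.100 = 12.165
ΔΔCt = 12.165 − 13.630 = -1.465
Fold change = 2^(−(-1.465)) = 2^1.465 = 2.7606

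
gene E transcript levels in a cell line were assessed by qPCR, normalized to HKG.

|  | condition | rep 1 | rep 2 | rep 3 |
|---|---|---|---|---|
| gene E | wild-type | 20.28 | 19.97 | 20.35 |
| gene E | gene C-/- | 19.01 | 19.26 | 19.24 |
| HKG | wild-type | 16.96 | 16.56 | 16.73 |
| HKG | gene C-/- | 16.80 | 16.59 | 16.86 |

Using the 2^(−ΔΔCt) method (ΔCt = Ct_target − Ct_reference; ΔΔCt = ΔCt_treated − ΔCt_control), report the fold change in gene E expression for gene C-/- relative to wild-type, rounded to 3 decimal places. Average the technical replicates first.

2.042

Mean Ct: gene E wild-type 20.200; gene E gene C-/- 19.170; HKG wild-type 16.750; HKG gene C-/- 16.750
ΔCt(wild-type) = 20.200 − 16.750 = 3.450
ΔCt(gene C-/-) = 19.170 − 16.750 = 2.420
ΔΔCt = 2.420 − 3.450 = -1.030
Fold change = 2^(−(-1.030)) = 2^1.030 = 2.0420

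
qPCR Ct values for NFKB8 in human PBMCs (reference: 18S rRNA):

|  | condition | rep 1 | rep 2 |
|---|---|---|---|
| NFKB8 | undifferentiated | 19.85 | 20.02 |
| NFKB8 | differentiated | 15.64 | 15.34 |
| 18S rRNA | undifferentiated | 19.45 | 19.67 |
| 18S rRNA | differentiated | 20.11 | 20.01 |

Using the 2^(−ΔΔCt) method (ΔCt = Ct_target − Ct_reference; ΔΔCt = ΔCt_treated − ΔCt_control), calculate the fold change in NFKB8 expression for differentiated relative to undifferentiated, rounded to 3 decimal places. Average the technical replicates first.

Mean Ct: NFKB8 undifferentiated 19.935; NFKB8 differentiated 15.490; 18S rRNA undifferentiated 19.560; 18S rRNA differentiated 20.060
ΔCt(undifferentiated) = 19.935 − 19.560 = 0.375
ΔCt(differentiated) = 15.490 − 20.060 = -4.570
ΔΔCt = -4.570 − 0.375 = -4.945
Fold change = 2^(−(-4.945)) = 2^4.945 = 30.8030

30.803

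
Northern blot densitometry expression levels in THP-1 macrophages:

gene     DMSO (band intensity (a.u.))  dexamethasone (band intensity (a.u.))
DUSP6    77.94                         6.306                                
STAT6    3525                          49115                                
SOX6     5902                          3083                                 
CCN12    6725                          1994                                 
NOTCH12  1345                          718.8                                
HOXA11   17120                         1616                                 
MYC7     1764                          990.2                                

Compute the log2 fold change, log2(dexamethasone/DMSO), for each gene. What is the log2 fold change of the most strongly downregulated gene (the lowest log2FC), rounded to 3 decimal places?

-3.628

log2(6.306/77.94) = -3.628  (DUSP6)
log2(49115/3525) = 3.800  (STAT6)
log2(3083/5902) = -0.937  (SOX6)
log2(1994/6725) = -1.754  (CCN12)
log2(718.8/1345) = -0.904  (NOTCH12)
log2(1616/17120) = -3.405  (HOXA11)
log2(990.2/1764) = -0.833  (MYC7)
DUSP6 is most strongly downregulated.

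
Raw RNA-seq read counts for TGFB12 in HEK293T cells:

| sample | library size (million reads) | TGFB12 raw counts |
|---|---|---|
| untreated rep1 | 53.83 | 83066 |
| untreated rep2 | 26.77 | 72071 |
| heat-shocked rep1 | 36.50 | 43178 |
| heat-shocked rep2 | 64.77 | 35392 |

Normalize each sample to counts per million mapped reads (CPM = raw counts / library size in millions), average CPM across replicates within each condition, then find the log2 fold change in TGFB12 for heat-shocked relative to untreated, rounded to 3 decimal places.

CPM(untreated rep1) = 83066 / 53.83 = 1543.1172
CPM(untreated rep2) = 72071 / 26.77 = 2692.2301
CPM(heat-shocked rep1) = 43178 / 36.50 = 1182.9589
CPM(heat-shocked rep2) = 35392 / 64.77 = 546.4258
mean CPM(untreated) = 2117.6737; mean CPM(heat-shocked) = 864.6924
Fold change = 864.6924 / 2117.6737 = 0.40832
log2(0.40832) = -1.2922

-1.292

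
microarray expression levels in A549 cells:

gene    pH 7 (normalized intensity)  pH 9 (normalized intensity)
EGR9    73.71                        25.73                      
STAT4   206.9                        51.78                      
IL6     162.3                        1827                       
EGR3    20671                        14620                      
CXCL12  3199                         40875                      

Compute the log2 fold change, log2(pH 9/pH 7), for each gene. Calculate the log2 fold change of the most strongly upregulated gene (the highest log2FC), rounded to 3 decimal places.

log2(25.73/73.71) = -1.518  (EGR9)
log2(51.78/206.9) = -1.998  (STAT4)
log2(1827/162.3) = 3.493  (IL6)
log2(14620/20671) = -0.500  (EGR3)
log2(40875/3199) = 3.676  (CXCL12)
CXCL12 is most strongly upregulated.

3.676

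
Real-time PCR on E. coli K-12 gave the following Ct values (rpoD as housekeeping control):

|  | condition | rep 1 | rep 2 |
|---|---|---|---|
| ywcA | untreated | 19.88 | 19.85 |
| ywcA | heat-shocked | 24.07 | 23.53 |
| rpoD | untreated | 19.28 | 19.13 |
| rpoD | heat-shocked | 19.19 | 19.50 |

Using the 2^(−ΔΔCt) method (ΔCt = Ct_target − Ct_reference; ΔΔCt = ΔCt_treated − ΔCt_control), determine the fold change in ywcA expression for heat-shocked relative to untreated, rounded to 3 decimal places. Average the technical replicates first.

Mean Ct: ywcA untreated 19.865; ywcA heat-shocked 23.800; rpoD untreated 19.205; rpoD heat-shocked 19.345
ΔCt(untreated) = 19.865 − 19.205 = 0.660
ΔCt(heat-shocked) = 23.800 − 19.345 = 4.455
ΔΔCt = 4.455 − 0.660 = 3.795
Fold change = 2^(−3.795) = 0.0720

0.072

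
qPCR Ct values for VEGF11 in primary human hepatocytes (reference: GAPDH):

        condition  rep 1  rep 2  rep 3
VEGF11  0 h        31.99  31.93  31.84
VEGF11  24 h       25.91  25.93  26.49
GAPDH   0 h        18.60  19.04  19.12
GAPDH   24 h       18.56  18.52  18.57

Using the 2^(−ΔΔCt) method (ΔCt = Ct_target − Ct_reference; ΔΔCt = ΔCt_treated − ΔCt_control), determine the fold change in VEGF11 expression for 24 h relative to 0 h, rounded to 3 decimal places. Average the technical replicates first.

Mean Ct: VEGF11 0 h 31.920; VEGF11 24 h 26.110; GAPDH 0 h 18.920; GAPDH 24 h 18.550
ΔCt(0 h) = 31.920 − 18.920 = 13.000
ΔCt(24 h) = 26.110 − 18.550 = 7.560
ΔΔCt = 7.560 − 13.000 = -5.440
Fold change = 2^(−(-5.440)) = 2^5.440 = 43.4113

43.411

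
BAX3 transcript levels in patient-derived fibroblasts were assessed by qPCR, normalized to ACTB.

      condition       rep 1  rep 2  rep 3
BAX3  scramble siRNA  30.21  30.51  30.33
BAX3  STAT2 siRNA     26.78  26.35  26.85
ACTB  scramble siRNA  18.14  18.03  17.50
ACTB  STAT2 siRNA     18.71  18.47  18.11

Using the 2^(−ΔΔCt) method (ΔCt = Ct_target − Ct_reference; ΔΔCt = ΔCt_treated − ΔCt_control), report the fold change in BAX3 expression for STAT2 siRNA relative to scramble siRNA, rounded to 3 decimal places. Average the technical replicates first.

18.765

Mean Ct: BAX3 scramble siRNA 30.350; BAX3 STAT2 siRNA 26.660; ACTB scramble siRNA 17.890; ACTB STAT2 siRNA 18.430
ΔCt(scramble siRNA) = 30.350 − 17.890 = 12.460
ΔCt(STAT2 siRNA) = 26.660 − 18.430 = 8.230
ΔΔCt = 8.230 − 12.460 = -4.230
Fold change = 2^(−(-4.230)) = 2^4.230 = 18.7654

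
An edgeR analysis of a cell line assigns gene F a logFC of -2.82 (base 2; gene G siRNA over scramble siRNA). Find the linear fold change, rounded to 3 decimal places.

Fold change = 2^(-2.82) = 0.1416

0.142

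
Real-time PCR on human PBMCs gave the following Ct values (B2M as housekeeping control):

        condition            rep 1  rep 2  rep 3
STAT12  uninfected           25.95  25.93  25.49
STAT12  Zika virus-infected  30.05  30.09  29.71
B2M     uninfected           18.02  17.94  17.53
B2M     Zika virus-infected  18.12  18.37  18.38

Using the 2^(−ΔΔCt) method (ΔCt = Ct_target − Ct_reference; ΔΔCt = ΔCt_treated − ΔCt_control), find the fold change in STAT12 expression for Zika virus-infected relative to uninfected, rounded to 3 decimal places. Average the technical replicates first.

0.077

Mean Ct: STAT12 uninfected 25.790; STAT12 Zika virus-infected 29.950; B2M uninfected 17.830; B2M Zika virus-infected 18.290
ΔCt(uninfected) = 25.790 − 17.830 = 7.960
ΔCt(Zika virus-infected) = 29.950 − 18.290 = 11.660
ΔΔCt = 11.660 − 7.960 = 3.700
Fold change = 2^(−3.700) = 0.0769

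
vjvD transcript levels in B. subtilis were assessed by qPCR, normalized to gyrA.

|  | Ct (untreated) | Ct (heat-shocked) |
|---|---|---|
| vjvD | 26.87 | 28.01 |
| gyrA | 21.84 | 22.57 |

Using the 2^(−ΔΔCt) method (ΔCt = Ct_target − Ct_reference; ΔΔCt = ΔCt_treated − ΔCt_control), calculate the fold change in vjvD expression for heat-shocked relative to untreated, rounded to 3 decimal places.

ΔCt(untreated) = 26.870 − 21.840 = 5.030
ΔCt(heat-shocked) = 28.010 − 22.570 = 5.440
ΔΔCt = 5.440 − 5.030 = 0.410
Fold change = 2^(−0.410) = 0.7526

0.753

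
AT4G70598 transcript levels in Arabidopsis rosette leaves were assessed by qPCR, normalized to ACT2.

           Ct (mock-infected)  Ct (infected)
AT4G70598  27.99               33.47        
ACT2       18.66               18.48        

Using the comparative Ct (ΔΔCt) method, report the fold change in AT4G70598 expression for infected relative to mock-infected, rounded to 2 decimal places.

ΔCt(mock-infected) = 27.990 − 18.660 = 9.330
ΔCt(infected) = 33.470 − 18.480 = 14.990
ΔΔCt = 14.990 − 9.330 = 5.660
Fold change = 2^(−5.660) = 0.020

0.02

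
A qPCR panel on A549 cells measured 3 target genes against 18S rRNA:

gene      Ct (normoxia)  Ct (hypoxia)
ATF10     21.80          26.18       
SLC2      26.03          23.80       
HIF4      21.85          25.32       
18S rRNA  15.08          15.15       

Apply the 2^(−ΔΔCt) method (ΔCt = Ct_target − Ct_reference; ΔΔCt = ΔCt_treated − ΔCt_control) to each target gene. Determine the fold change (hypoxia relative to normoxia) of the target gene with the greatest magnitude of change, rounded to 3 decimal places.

0.050

ATF10: ΔΔCt = (26.18−15.15) − (21.80−15.08) = 11.03 − 6.72 = 4.31; fold change = 2^-4.31 = 0.050
SLC2: ΔΔCt = (23.80−15.15) − (26.03−15.08) = 8.65 − 10.95 = -2.30; fold change = 2^2.30 = 4.925
HIF4: ΔΔCt = (25.32−15.15) − (21.85−15.08) = 10.17 − 6.77 = 3.40; fold change = 2^-3.40 = 0.095
ATF10 has the largest |ΔΔCt| = 4.31.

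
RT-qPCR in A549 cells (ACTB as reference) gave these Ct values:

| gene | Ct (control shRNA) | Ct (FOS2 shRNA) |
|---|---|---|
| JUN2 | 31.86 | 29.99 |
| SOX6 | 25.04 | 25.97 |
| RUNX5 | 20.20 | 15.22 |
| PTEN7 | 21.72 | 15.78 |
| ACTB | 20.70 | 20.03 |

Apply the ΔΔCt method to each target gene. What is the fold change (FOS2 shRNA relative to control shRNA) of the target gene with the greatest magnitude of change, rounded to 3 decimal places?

JUN2: ΔΔCt = (29.99−20.03) − (31.86−20.70) = 9.96 − 11.16 = -1.20; fold change = 2^1.20 = 2.297
SOX6: ΔΔCt = (25.97−20.03) − (25.04−20.70) = 5.94 − 4.34 = 1.60; fold change = 2^-1.60 = 0.330
RUNX5: ΔΔCt = (15.22−20.03) − (20.20−20.70) = -4.81 − (-0.50) = -4.31; fold change = 2^4.31 = 19.835
PTEN7: ΔΔCt = (15.78−20.03) − (21.72−20.70) = -4.25 − 1.02 = -5.27; fold change = 2^5.27 = 38.586
PTEN7 has the largest |ΔΔCt| = 5.27.

38.586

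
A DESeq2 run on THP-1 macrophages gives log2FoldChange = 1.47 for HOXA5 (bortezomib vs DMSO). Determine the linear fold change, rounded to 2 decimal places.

2.77

Fold change = 2^(1.47) = 2.770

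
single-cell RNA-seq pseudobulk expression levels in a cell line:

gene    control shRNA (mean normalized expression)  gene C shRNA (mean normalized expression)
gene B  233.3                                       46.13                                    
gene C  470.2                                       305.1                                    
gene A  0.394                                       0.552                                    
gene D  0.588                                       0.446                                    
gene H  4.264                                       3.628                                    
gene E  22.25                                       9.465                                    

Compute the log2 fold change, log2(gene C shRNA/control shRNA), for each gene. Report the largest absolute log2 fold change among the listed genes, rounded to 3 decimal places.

log2(46.13/233.3) = -2.338  (gene B)
log2(305.1/470.2) = -0.624  (gene C)
log2(0.552/0.394) = 0.486  (gene A)
log2(0.446/0.588) = -0.399  (gene D)
log2(3.628/4.264) = -0.233  (gene H)
log2(9.465/22.25) = -1.233  (gene E)
The largest magnitude belongs to gene B.

2.338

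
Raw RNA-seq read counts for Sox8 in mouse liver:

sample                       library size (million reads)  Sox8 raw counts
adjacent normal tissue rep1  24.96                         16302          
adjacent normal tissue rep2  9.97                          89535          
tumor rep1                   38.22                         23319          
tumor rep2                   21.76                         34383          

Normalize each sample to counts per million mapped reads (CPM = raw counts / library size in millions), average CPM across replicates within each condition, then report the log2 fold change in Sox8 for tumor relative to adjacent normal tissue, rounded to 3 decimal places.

CPM(adjacent normal tissue rep1) = 16302 / 24.96 = 653.1250
CPM(adjacent normal tissue rep2) = 89535 / 9.97 = 8980.4413
CPM(tumor rep1) = 23319 / 38.22 = 610.1256
CPM(tumor rep2) = 34383 / 21.76 = 1580.1011
mean CPM(adjacent normal tissue) = 4816.7832; mean CPM(tumor) = 1095.1133
Fold change = 1095.1133 / 4816.7832 = 0.22735
log2(0.22735) = -2.1370

-2.137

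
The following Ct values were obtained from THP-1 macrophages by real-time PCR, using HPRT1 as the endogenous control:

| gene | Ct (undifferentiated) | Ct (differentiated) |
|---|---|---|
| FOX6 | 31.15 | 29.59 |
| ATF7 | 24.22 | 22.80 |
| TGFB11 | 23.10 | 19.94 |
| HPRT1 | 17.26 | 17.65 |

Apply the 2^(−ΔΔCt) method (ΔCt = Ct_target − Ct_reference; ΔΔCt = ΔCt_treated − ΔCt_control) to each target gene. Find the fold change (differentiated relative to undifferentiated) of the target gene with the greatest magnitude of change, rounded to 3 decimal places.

FOX6: ΔΔCt = (29.59−17.65) − (31.15−17.26) = 11.94 − 13.89 = -1.95; fold change = 2^1.95 = 3.864
ATF7: ΔΔCt = (22.80−17.65) − (24.22−17.26) = 5.15 − 6.96 = -1.81; fold change = 2^1.81 = 3.506
TGFB11: ΔΔCt = (19.94−17.65) − (23.10−17.26) = 2.29 − 5.84 = -3.55; fold change = 2^3.55 = 11.713
TGFB11 has the largest |ΔΔCt| = 3.55.

11.713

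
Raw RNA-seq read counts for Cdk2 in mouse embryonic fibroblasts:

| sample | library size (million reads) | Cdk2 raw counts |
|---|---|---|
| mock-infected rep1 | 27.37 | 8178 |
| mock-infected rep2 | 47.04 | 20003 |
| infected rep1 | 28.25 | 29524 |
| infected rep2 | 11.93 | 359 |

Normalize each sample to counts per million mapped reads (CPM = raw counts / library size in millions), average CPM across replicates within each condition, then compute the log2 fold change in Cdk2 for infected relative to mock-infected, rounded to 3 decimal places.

CPM(mock-infected rep1) = 8178 / 27.37 = 298.7943
CPM(mock-infected rep2) = 20003 / 47.04 = 425.2338
CPM(infected rep1) = 29524 / 28.25 = 1045.0973
CPM(infected rep2) = 359 / 11.93 = 30.0922
mean CPM(mock-infected) = 362.0141; mean CPM(infected) = 537.5948
Fold change = 537.5948 / 362.0141 = 1.48501
log2(1.48501) = 0.5705

0.570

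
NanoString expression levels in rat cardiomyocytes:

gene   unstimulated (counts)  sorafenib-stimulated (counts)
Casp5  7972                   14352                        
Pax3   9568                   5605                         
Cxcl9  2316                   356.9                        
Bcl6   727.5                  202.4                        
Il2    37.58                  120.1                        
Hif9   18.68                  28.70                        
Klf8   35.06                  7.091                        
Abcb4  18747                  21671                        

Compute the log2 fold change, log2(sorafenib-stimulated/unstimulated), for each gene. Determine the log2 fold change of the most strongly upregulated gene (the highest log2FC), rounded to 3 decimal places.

1.676

log2(14352/7972) = 0.848  (Casp5)
log2(5605/9568) = -0.772  (Pax3)
log2(356.9/2316) = -2.698  (Cxcl9)
log2(202.4/727.5) = -1.846  (Bcl6)
log2(120.1/37.58) = 1.676  (Il2)
log2(28.70/18.68) = 0.620  (Hif9)
log2(7.091/35.06) = -2.306  (Klf8)
log2(21671/18747) = 0.209  (Abcb4)
Il2 is most strongly upregulated.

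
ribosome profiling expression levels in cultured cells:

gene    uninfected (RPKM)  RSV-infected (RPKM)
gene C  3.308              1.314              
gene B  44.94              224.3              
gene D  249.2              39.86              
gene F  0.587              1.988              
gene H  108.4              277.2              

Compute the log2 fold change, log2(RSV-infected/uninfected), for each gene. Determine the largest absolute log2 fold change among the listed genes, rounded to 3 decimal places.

2.644

log2(1.314/3.308) = -1.332  (gene C)
log2(224.3/44.94) = 2.319  (gene B)
log2(39.86/249.2) = -2.644  (gene D)
log2(1.988/0.587) = 1.760  (gene F)
log2(277.2/108.4) = 1.355  (gene H)
The largest magnitude belongs to gene D.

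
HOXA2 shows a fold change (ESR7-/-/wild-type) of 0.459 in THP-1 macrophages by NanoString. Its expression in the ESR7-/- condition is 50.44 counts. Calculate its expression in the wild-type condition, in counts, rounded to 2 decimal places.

109.89

wild-type expression = 50.44 / 0.459 = 109.89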